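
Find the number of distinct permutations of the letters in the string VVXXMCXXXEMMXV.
14! / (6! × 3! × 3! × 1! × 1!) = 3363360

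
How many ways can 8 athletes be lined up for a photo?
8! = 40320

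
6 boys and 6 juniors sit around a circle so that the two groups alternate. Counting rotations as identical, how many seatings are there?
Fix one of the boys: (6-1)! ways for the remaining boys, × 6! ways for the juniors = 120 × 720 = 86400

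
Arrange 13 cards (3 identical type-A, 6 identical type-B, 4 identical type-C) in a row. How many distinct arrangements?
13! / (3! × 6! × 4!) = 60060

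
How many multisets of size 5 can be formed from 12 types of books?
C(5+12-1, 12-1) = C(16, 11) = 4368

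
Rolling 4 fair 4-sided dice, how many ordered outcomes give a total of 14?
Coefficient of x^14 in (x + x² + ... + x^4)^4. By inclusion-exclusion on dice exceeding 4: Σ_j (-1)^j C(4,j)·C(14-1-4j, 3) = C(4,0)·C(13,3) - C(4,1)·C(9,3) + C(4,2)·C(5,3) = 1·286 - 4·84 + 6·10 = 10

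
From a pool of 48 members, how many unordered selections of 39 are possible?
C(48,39) = 48!/(39!×9!) = 1677106640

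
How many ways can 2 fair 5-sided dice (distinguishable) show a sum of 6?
Coefficient of x^6 in (x + x² + ... + x^5)^2. By inclusion-exclusion on dice exceeding 5: Σ_j (-1)^j C(2,j)·C(6-1-5j, 1) = C(2,0)·C(5,1) = 1·5 = 5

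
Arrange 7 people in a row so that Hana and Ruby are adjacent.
Treat as block: (7-1)! × 2! = 720 × 2 = 1440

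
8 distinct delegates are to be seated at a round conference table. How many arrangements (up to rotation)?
Circular: fix one position, arrange the rest. (8-1)! = 5040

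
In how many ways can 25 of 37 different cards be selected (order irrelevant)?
C(37,25) = 37!/(25!×12!) = 1852482996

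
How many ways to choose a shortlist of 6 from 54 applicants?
C(54,6) = 54!/(6!×48!) = 25827165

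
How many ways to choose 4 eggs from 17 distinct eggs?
C(17,4) = 17!/(4!×13!) = 2380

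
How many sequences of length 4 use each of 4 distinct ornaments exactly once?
4! = 24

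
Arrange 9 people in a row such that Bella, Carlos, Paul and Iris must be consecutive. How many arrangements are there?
Treat the 4 as one block: (9-4+1)! × 4! = 720 × 24 = 17280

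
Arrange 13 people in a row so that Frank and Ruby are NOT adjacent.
Total - adjacent = 13! - (13-1)!×2 = 6227020800 - 958003200 = 5269017600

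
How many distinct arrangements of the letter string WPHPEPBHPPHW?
12! / (5! × 1! × 2! × 3! × 1!) = 332640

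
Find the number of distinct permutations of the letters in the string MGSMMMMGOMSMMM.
14! / (1! × 9! × 2! × 2!) = 60060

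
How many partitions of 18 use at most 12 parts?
By conjugation, equals partitions of 18 into parts ≤ 12. Let r_j(i) = number of partitions of i into parts ≤ j, for i = 0..18. r_1(i) = 1 for all i; r_j(i) = r_{j-1}(i) + r_j(i-j). Rows j = 2..12: ≤2: 1 1 2 2 3 3 4 4 5 5 6 6 7 7 8 8 9 9 10; ≤3: 1 1 2 3 4 5 7 8 10 12 14 16 19 21 24 27 30 33 37; ≤4: 1 1 2 3 5 6 9 11 15 18 23 27 34 39 47 54 64 72 84; ≤5: 1 1 2 3 5 7 10 13 18 23 30 37 47 57 70 84 101 119 141; ≤6: 1 1 2 3 5 7 11 14 20 26 35 44 58 71 90 110 136 163 199; ≤7: 1 1 2 3 5 7 11 15 21 28 38 49 65 82 105 131 164 201 248; ≤8: 1 1 2 3 5 7 11 15 22 29 40 52 70 89 116 146 186 230 288; ≤9: 1 1 2 3 5 7 11 15 22 30 41 54 73 94 123 157 201 252 318; ≤10: 1 1 2 3 5 7 11 15 22 30 42 55 75 97 128 164 212 267 340; ≤11: 1 1 2 3 5 7 11 15 22 30 42 56 76 99 131 169 219 278 355; ≤12: 1 1 2 3 5 7 11 15 22 30 42 56 77 100 133 172 224 285 366. r_12(18) = 366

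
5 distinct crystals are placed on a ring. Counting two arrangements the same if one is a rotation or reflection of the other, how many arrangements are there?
(5-1)!/2 = 24/2 = 12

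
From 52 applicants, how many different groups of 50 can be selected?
C(52,50) = 52!/(50!×2!) = 1326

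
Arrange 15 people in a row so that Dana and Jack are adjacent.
Treat as block: (15-1)! × 2! = 87178291200 × 2 = 174356582400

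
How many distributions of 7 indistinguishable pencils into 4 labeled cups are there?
C(7+4-1, 4-1) = C(10, 3) = 120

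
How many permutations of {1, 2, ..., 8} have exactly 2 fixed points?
Choose the 2 fixed points C(8,2) = 28, derange the rest: !6 = Σ_{j=0}^{6} (-1)^j·6!/j! = 720 - 720 + 360 - 120 + 30 - 6 + 1 = 265. Product = 28 × 265 = 7420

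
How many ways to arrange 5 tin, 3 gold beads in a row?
8! / (5! × 3!) = 56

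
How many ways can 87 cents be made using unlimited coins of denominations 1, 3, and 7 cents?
Coefficient of x^87 in 1/(1-x^1) · 1/(1-x^3) · 1/(1-x^7). Case on j = number of 7-cent coins (j = 0..12); remainder r = 87 - 7j is made from {1,3} in ⌊r/3⌋+1 ways. r = 87, 80, 73, 66, 59, 52, 45, 38, 31, 24, 17, 10, 3 → 30 + 27 + 25 + 23 + 20 + 18 + 16 + 13 + 11 + 9 + 6 + 4 + 2 = 204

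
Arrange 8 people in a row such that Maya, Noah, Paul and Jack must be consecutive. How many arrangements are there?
Treat the 4 as one block: (8-4+1)! × 4! = 120 × 24 = 2880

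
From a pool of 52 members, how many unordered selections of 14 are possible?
C(52,14) = 52!/(14!×38!) = 1768966344600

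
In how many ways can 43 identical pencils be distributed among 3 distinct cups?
C(43+3-1, 3-1) = C(45, 2) = 990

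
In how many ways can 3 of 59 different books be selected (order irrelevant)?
C(59,3) = 59!/(3!×56!) = 32509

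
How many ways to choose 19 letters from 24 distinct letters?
C(24,19) = 24!/(19!×5!) = 42504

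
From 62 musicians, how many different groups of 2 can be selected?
C(62,2) = 62!/(2!×60!) = 1891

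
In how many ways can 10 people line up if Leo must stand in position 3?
Fix one position: (10-1)! = 362880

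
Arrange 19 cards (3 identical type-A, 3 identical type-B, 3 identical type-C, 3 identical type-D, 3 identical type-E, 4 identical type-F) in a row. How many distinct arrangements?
19! / (3! × 3! × 3! × 3! × 3! × 4!) = 651819168000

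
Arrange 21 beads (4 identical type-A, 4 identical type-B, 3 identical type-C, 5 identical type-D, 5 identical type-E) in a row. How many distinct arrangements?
21! / (4! × 4! × 3! × 5! × 5!) = 1026615189600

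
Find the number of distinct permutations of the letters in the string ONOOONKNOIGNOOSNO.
17! / (1! × 8! × 1! × 1! × 1! × 5!) = 73513440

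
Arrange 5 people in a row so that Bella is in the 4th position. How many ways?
Fix one position: (5-1)! = 24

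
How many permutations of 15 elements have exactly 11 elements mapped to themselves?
Choose the 11 fixed points C(15,11) = 1365, derange the rest: !4 = Σ_{j=0}^{4} (-1)^j·4!/j! = 24 - 24 + 12 - 4 + 1 = 9. Product = 1365 × 9 = 12285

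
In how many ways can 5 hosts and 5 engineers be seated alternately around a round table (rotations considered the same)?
Fix one of the hosts: (5-1)! ways for the remaining hosts, × 5! ways for the engineers = 24 × 120 = 2880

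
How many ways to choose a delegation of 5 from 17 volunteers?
C(17,5) = 17!/(5!×12!) = 6188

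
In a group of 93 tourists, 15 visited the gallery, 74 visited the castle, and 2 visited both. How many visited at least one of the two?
|A∪B| = |A| + |B| - |A∩B| = 15 + 74 - 2 = 87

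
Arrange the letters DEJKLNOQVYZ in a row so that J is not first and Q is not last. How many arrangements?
By inclusion-exclusion: 11! - 2×(11-1)! + (11-2)! = 39916800 - 7257600 + 362880 = 33022080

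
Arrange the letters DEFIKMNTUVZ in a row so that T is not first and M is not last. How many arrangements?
By inclusion-exclusion: 11! - 2×(11-1)! + (11-2)! = 39916800 - 7257600 + 362880 = 33022080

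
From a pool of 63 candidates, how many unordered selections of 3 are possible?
C(63,3) = 63!/(3!×60!) = 39711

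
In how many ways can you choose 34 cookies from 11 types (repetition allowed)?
C(34+11-1, 11-1) = C(44, 10) = 2481256778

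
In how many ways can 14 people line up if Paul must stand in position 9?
Fix one position: (14-1)! = 6227020800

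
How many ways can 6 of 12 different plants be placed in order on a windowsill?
P(12,6) = 12!/(12-6)! = 665280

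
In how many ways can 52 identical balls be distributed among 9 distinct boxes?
C(52+9-1, 9-1) = C(60, 8) = 2558620845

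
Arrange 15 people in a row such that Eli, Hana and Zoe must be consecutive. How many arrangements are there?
Treat the 3 as one block: (15-3+1)! × 3! = 6227020800 × 6 = 37362124800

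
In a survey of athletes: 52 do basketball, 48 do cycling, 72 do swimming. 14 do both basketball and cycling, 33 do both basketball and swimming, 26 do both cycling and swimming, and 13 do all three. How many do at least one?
|A∪B∪C| = 52+48+72-14-33-26+13 = 112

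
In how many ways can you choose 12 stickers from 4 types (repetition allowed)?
C(12+4-1, 4-1) = C(15, 3) = 455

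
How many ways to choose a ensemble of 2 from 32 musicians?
C(32,2) = 32!/(2!×30!) = 496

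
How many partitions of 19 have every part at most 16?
Let r_j(i) = number of partitions of i into parts ≤ j, for i = 0..19. r_1(i) = 1 for all i; r_j(i) = r_{j-1}(i) + r_j(i-j). Rows j = 2..16: ≤2: 1 1 2 2 3 3 4 4 5 5 6 6 7 7 8 8 9 9 10 10; ≤3: 1 1 2 3 4 5 7 8 10 12 14 16 19 21 24 27 30 33 37 40; ≤4: 1 1 2 3 5 6 9 11 15 18 23 27 34 39 47 54 64 72 84 94; ≤5: 1 1 2 3 5 7 10 13 18 23 30 37 47 57 70 84 101 119 141 164; ≤6: 1 1 2 3 5 7 11 14 20 26 35 44 58 71 90 110 136 163 199 235; ≤7: 1 1 2 3 5 7 11 15 21 28 38 49 65 82 105 131 164 201 248 300; ≤8: 1 1 2 3 5 7 11 15 22 29 40 52 70 89 116 146 186 230 288 352; ≤9: 1 1 2 3 5 7 11 15 22 30 41 54 73 94 123 157 201 252 318 393; ≤10: 1 1 2 3 5 7 11 15 22 30 42 55 75 97 128 164 212 267 340 423; ≤11: 1 1 2 3 5 7 11 15 22 30 42 56 76 99 131 169 219 278 355 445; ≤12: 1 1 2 3 5 7 11 15 22 30 42 56 77 100 133 172 224 285 366 460; ≤13: 1 1 2 3 5 7 11 15 22 30 42 56 77 101 134 174 227 290 373 471; ≤14: 1 1 2 3 5 7 11 15 22 30 42 56 77 101 135 175 229 293 378 478; ≤15: 1 1 2 3 5 7 11 15 22 30 42 56 77 101 135 176 230 295 381 483; ≤16: 1 1 2 3 5 7 11 15 22 30 42 56 77 101 135 176 231 296 383 486. r_16(19) = 486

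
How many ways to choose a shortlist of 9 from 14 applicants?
C(14,9) = 14!/(9!×5!) = 2002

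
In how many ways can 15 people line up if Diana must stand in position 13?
Fix one position: (15-1)! = 87178291200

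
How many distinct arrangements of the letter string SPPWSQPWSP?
10! / (2! × 4! × 1! × 3!) = 12600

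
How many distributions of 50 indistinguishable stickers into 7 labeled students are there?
C(50+7-1, 7-1) = C(56, 6) = 32468436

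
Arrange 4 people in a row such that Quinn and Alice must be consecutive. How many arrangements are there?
Treat the 2 as one block: (4-2+1)! × 2! = 6 × 2 = 12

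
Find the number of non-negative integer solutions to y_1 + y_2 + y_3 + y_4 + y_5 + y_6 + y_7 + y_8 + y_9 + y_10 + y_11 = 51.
C(51+11-1, 11-1) = C(61, 10) = 90177170226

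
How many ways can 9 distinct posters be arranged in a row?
9! = 362880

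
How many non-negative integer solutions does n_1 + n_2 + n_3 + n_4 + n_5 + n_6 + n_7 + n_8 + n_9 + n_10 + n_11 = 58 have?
C(58+11-1, 11-1) = C(68, 10) = 290752384208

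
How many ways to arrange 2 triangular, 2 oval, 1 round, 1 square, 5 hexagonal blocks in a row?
11! / (2! × 2! × 1! × 1! × 5!) = 83160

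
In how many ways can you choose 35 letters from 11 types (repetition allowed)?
C(35+11-1, 11-1) = C(45, 10) = 3190187286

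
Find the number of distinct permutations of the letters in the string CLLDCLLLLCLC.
12! / (4! × 1! × 7!) = 3960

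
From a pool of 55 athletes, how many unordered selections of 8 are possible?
C(55,8) = 55!/(8!×47!) = 1217566350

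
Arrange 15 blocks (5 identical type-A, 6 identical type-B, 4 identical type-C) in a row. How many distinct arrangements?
15! / (5! × 6! × 4!) = 630630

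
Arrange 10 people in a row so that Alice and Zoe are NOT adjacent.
Total - adjacent = 10! - (10-1)!×2 = 3628800 - 725760 = 2903040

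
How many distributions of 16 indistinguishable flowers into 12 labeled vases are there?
C(16+12-1, 12-1) = C(27, 11) = 13037895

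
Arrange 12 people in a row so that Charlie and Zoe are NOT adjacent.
Total - adjacent = 12! - (12-1)!×2 = 479001600 - 79833600 = 399168000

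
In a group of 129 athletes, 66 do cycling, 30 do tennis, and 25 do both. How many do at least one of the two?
|A∪B| = |A| + |B| - |A∩B| = 66 + 30 - 25 = 71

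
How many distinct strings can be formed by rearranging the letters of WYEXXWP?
7! / (2! × 1! × 1! × 1! × 2!) = 1260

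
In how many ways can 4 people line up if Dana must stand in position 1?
Fix one position: (4-1)! = 6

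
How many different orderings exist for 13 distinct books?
13! = 6227020800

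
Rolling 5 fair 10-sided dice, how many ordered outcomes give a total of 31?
Coefficient of x^31 in (x + x² + ... + x^10)^5. By inclusion-exclusion on dice exceeding 10: Σ_j (-1)^j C(5,j)·C(31-1-10j, 4) = C(5,0)·C(30,4) - C(5,1)·C(20,4) + C(5,2)·C(10,4) = 1·27405 - 5·4845 + 10·210 = 5280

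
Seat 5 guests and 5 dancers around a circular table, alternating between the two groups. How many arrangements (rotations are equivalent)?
Fix one of the guests: (5-1)! ways for the remaining guests, × 5! ways for the dancers = 24 × 120 = 2880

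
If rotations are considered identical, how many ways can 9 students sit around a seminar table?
Circular: fix one position, arrange the rest. (9-1)! = 40320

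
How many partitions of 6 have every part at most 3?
Let r_j(i) = number of partitions of i into parts ≤ j, for i = 0..6. r_1(i) = 1 for all i; r_j(i) = r_{j-1}(i) + r_j(i-j). Rows j = 2..3: ≤2: 1 1 2 2 3 3 4; ≤3: 1 1 2 3 4 5 7. r_3(6) = 7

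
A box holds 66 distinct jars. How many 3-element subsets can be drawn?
C(66,3) = 66!/(3!×63!) = 45760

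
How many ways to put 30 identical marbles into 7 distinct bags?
C(30+7-1, 7-1) = C(36, 6) = 1947792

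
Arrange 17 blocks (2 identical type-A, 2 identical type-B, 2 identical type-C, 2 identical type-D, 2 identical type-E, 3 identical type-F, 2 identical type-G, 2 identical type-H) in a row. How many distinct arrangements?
17! / (2! × 2! × 2! × 2! × 2! × 3! × 2! × 2!) = 463134672000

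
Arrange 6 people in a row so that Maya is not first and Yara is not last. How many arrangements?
By inclusion-exclusion: 6! - 2×(6-1)! + (6-2)! = 720 - 240 + 24 = 504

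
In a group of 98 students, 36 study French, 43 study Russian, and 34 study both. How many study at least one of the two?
|A∪B| = |A| + |B| - |A∩B| = 36 + 43 - 34 = 45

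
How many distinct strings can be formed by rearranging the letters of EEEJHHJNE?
9! / (1! × 4! × 2! × 2!) = 3780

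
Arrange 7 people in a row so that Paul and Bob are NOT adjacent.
Total - adjacent = 7! - (7-1)!×2 = 5040 - 1440 = 3600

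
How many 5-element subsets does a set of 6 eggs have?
C(6,5) = 6!/(5!×1!) = 6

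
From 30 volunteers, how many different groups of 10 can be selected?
C(30,10) = 30!/(10!×20!) = 30045015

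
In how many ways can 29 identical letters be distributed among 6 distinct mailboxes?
C(29+6-1, 6-1) = C(34, 5) = 278256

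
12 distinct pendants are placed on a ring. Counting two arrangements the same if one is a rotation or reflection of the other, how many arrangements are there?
(12-1)!/2 = 39916800/2 = 19958400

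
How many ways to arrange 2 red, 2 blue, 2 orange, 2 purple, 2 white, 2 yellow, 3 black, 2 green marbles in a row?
17! / (2! × 2! × 2! × 2! × 2! × 2! × 3! × 2!) = 463134672000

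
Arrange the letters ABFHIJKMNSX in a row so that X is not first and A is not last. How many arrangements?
By inclusion-exclusion: 11! - 2×(11-1)! + (11-2)! = 39916800 - 7257600 + 362880 = 33022080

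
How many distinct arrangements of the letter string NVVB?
4! / (1! × 2! × 1!) = 12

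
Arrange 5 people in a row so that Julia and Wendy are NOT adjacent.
Total - adjacent = 5! - (5-1)!×2 = 120 - 48 = 72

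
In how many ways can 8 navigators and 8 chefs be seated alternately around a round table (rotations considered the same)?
Fix one of the navigators: (8-1)! ways for the remaining navigators, × 8! ways for the chefs = 5040 × 40320 = 203212800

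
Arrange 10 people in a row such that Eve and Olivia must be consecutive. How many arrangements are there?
Treat the 2 as one block: (10-2+1)! × 2! = 362880 × 2 = 725760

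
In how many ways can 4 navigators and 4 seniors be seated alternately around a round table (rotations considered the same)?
Fix one of the navigators: (4-1)! ways for the remaining navigators, × 4! ways for the seniors = 6 × 24 = 144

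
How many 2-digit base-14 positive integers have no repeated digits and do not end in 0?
Last digit: 13 nonzero choices. First digit: 12 (nonzero, ≠last). Middle 0: P(12,0) = 1. Total = 156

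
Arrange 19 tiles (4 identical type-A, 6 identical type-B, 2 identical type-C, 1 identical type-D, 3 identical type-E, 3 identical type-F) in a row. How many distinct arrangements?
19! / (4! × 6! × 2! × 1! × 3! × 3!) = 97772875200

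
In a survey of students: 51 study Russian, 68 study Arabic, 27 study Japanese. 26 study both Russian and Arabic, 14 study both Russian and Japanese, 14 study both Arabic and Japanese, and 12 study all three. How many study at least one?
|A∪B∪C| = 51+68+27-26-14-14+12 = 104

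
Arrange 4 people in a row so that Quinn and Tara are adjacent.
Treat as block: (4-1)! × 2! = 6 × 2 = 12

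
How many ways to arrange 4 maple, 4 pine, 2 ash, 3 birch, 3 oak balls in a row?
16! / (4! × 4! × 2! × 3! × 3!) = 504504000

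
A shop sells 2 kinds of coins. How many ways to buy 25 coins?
C(25+2-1, 2-1) = C(26, 1) = 26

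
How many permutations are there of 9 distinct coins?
9! = 362880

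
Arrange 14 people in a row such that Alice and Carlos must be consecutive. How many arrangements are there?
Treat the 2 as one block: (14-2+1)! × 2! = 6227020800 × 2 = 12454041600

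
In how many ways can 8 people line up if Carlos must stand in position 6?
Fix one position: (8-1)! = 5040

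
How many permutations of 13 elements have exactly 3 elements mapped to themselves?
Choose the 3 fixed points C(13,3) = 286, derange the rest: !10 = Σ_{j=0}^{10} (-1)^j·10!/j! = 3628800 - 3628800 + 1814400 - 604800 + 151200 - 30240 + 5040 - 720 + 90 - 10 + 1 = 1334961. Product = 286 × 1334961 = 381798846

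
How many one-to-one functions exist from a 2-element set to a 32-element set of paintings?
P(32,2) = 32!/(32-2)! = 992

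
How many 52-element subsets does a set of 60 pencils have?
C(60,52) = 60!/(52!×8!) = 2558620845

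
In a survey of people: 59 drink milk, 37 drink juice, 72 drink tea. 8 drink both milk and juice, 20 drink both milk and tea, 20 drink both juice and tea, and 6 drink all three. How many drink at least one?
|A∪B∪C| = 59+37+72-8-20-20+6 = 126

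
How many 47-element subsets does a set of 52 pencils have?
C(52,47) = 52!/(47!×5!) = 2598960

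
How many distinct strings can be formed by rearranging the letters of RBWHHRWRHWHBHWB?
15! / (3! × 5! × 4! × 3!) = 12612600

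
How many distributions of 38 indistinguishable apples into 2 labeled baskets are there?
C(38+2-1, 2-1) = C(39, 1) = 39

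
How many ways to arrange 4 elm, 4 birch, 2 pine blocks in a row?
10! / (4! × 4! × 2!) = 3150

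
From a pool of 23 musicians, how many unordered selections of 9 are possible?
C(23,9) = 23!/(9!×14!) = 817190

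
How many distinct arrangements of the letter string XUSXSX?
6! / (2! × 3! × 1!) = 60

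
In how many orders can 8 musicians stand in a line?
8! = 40320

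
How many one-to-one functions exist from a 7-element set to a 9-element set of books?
P(9,7) = 9!/(9-7)! = 181440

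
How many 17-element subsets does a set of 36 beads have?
C(36,17) = 36!/(17!×19!) = 8597496600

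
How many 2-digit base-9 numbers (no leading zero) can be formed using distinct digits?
First digit: 8 choices (nonzero). Then descending: 8 × 8 = 64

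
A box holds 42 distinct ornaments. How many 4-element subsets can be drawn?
C(42,4) = 42!/(4!×38!) = 111930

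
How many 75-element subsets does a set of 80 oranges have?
C(80,75) = 80!/(75!×5!) = 24040016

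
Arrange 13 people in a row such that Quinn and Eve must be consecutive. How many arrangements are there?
Treat the 2 as one block: (13-2+1)! × 2! = 479001600 × 2 = 958003200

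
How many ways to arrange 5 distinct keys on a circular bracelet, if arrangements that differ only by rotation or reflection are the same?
(5-1)!/2 = 24/2 = 12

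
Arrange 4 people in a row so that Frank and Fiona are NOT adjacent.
Total - adjacent = 4! - (4-1)!×2 = 24 - 12 = 12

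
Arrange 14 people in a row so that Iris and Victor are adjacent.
Treat as block: (14-1)! × 2! = 6227020800 × 2 = 12454041600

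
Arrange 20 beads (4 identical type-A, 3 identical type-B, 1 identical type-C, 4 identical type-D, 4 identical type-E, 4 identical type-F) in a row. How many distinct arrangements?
20! / (4! × 3! × 1! × 4! × 4! × 4!) = 1222160940000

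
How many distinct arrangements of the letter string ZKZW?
4! / (1! × 1! × 2!) = 12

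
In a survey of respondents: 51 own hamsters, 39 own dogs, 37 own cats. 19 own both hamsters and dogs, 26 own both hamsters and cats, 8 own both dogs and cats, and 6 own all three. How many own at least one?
|A∪B∪C| = 51+39+37-19-26-8+6 = 80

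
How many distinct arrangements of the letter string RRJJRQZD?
8! / (2! × 3! × 1! × 1! × 1!) = 3360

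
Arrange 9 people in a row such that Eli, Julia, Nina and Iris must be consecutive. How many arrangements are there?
Treat the 4 as one block: (9-4+1)! × 4! = 720 × 24 = 17280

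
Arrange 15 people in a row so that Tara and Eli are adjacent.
Treat as block: (15-1)! × 2! = 87178291200 × 2 = 174356582400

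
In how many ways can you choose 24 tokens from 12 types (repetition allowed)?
C(24+12-1, 12-1) = C(35, 11) = 417225900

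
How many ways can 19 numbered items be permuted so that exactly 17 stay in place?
Choose the 17 fixed points C(19,17) = 171, derange the rest: !2 = Σ_{j=0}^{2} (-1)^j·2!/j! = 2 - 2 + 1 = 1. Product = 171 × 1 = 171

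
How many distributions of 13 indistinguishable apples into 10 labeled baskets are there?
C(13+10-1, 10-1) = C(22, 9) = 497420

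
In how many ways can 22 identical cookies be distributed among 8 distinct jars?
C(22+8-1, 8-1) = C(29, 7) = 1560780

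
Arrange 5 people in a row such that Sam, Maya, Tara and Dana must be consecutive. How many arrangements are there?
Treat the 4 as one block: (5-4+1)! × 4! = 2 × 24 = 48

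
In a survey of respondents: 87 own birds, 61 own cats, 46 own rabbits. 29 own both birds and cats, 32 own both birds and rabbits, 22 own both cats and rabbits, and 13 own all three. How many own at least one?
|A∪B∪C| = 87+61+46-29-32-22+13 = 124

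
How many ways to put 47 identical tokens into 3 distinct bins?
C(47+3-1, 3-1) = C(49, 2) = 1176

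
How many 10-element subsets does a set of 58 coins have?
C(58,10) = 58!/(10!×48!) = 52179482355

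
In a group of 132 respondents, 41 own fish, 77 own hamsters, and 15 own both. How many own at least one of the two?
|A∪B| = |A| + |B| - |A∩B| = 41 + 77 - 15 = 103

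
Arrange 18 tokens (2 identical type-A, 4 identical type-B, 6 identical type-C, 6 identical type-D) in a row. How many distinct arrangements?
18! / (2! × 4! × 6! × 6!) = 257297040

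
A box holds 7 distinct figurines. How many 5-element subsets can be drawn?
C(7,5) = 7!/(5!×2!) = 21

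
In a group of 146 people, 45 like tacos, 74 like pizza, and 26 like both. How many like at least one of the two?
|A∪B| = |A| + |B| - |A∩B| = 45 + 74 - 26 = 93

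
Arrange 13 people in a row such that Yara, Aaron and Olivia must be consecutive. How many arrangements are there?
Treat the 3 as one block: (13-3+1)! × 3! = 39916800 × 6 = 239500800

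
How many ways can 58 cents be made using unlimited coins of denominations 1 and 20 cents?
Coefficient of x^58 in 1/(1-x^1) · 1/(1-x^20). Use j coins of 20 for j = 0..⌊58/20⌋ = 2, the rest in 1s: 2 + 1 = 3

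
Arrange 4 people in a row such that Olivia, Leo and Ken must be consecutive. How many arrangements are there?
Treat the 3 as one block: (4-3+1)! × 3! = 2 × 6 = 12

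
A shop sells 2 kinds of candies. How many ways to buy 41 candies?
C(41+2-1, 2-1) = C(42, 1) = 42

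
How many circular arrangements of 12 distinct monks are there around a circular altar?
Circular: fix one position, arrange the rest. (12-1)! = 39916800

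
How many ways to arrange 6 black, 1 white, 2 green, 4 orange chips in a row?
13! / (6! × 1! × 2! × 4!) = 180180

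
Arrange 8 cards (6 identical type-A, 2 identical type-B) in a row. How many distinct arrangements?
8! / (6! × 2!) = 28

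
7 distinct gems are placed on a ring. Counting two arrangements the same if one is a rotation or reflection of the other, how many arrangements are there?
(7-1)!/2 = 720/2 = 360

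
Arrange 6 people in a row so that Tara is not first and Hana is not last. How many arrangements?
By inclusion-exclusion: 6! - 2×(6-1)! + (6-2)! = 720 - 240 + 24 = 504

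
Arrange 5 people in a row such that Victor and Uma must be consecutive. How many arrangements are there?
Treat the 2 as one block: (5-2+1)! × 2! = 24 × 2 = 48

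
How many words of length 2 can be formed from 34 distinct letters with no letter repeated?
P(34,2) = 34!/(34-2)! = 1122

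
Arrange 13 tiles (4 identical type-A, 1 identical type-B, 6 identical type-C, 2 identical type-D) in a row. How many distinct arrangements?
13! / (4! × 1! × 6! × 2!) = 180180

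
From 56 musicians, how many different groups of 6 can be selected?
C(56,6) = 56!/(6!×50!) = 32468436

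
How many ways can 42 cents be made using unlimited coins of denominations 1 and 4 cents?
Coefficient of x^42 in 1/(1-x^1) · 1/(1-x^4). Use j coins of 4 for j = 0..⌊42/4⌋ = 10, the rest in 1s: 10 + 1 = 11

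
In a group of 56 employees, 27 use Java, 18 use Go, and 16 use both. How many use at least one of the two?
|A∪B| = |A| + |B| - |A∩B| = 27 + 18 - 16 = 29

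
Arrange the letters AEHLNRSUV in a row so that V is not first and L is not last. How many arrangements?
By inclusion-exclusion: 9! - 2×(9-1)! + (9-2)! = 362880 - 80640 + 5040 = 287280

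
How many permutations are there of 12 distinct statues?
12! = 479001600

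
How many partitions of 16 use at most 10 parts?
By conjugation, equals partitions of 16 into parts ≤ 10. Let r_j(i) = number of partitions of i into parts ≤ j, for i = 0..16. r_1(i) = 1 for all i; r_j(i) = r_{j-1}(i) + r_j(i-j). Rows j = 2..10: ≤2: 1 1 2 2 3 3 4 4 5 5 6 6 7 7 8 8 9; ≤3: 1 1 2 3 4 5 7 8 10 12 14 16 19 21 24 27 30; ≤4: 1 1 2 3 5 6 9 11 15 18 23 27 34 39 47 54 64; ≤5: 1 1 2 3 5 7 10 13 18 23 30 37 47 57 70 84 101; ≤6: 1 1 2 3 5 7 11 14 20 26 35 44 58 71 90 110 136; ≤7: 1 1 2 3 5 7 11 15 21 28 38 49 65 82 105 131 164; ≤8: 1 1 2 3 5 7 11 15 22 29 40 52 70 89 116 146 186; ≤9: 1 1 2 3 5 7 11 15 22 30 41 54 73 94 123 157 201; ≤10: 1 1 2 3 5 7 11 15 22 30 42 55 75 97 128 164 212. r_10(16) = 212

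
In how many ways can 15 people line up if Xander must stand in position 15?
Fix one position: (15-1)! = 87178291200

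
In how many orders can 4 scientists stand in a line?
4! = 24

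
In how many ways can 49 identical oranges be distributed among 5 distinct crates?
C(49+5-1, 5-1) = C(53, 4) = 292825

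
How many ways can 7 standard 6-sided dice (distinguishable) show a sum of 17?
Coefficient of x^17 in (x + x² + ... + x^6)^7. By inclusion-exclusion on dice exceeding 6: Σ_j (-1)^j C(7,j)·C(17-1-6j, 6) = C(7,0)·C(16,6) - C(7,1)·C(10,6) = 1·8008 - 7·210 = 6538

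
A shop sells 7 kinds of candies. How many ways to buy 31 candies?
C(31+7-1, 7-1) = C(37, 6) = 2324784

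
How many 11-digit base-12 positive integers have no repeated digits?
First digit: 11 choices (nonzero). Then descending: 11 × 11 × 10 × 9 × 8 × 7 × 6 × 5 × 4 × 3 × 2 = 439084800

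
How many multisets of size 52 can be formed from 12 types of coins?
C(52+12-1, 12-1) = C(63, 11) = 615790256823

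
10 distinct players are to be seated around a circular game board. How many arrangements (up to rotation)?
Circular: fix one position, arrange the rest. (10-1)! = 362880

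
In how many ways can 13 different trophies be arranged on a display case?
13! = 6227020800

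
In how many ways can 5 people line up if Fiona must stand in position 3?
Fix one position: (5-1)! = 24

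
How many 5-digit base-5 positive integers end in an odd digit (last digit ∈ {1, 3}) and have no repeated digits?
Last∈{1,3}. Last=0: 0. Last nonzero: 2×3×P(3,3) = 36. Total = 36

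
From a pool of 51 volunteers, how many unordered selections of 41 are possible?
C(51,41) = 51!/(41!×10!) = 12777711870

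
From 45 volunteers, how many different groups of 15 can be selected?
C(45,15) = 45!/(15!×30!) = 344867425584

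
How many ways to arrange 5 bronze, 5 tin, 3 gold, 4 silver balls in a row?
17! / (5! × 5! × 3! × 4!) = 171531360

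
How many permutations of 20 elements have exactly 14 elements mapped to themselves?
Choose the 14 fixed points C(20,14) = 38760, derange the rest: !6 = Σ_{j=0}^{6} (-1)^j·6!/j! = 720 - 720 + 360 - 120 + 30 - 6 + 1 = 265. Product = 38760 × 265 = 10271400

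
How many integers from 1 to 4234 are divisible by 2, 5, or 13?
⌊4234/2⌋+⌊4234/5⌋+⌊4234/13⌋ - ⌊4234/10⌋-⌊4234/26⌋-⌊4234/65⌋ + ⌊4234/130⌋ = 2117+846+325 - 423-162-65 + 32 = 2670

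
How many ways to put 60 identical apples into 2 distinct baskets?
C(60+2-1, 2-1) = C(61, 1) = 61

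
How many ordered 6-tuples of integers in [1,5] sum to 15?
Coefficient of x^15 in (x + x² + ... + x^5)^6. By inclusion-exclusion on dice exceeding 5: Σ_j (-1)^j C(6,j)·C(15-1-5j, 5) = C(6,0)·C(14,5) - C(6,1)·C(9,5) = 1·2002 - 6·126 = 1246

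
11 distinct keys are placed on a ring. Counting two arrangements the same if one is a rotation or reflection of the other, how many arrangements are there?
(11-1)!/2 = 3628800/2 = 1814400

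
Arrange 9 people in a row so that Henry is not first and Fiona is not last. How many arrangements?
By inclusion-exclusion: 9! - 2×(9-1)! + (9-2)! = 362880 - 80640 + 5040 = 287280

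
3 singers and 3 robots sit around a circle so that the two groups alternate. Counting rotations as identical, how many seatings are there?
Fix one of the singers: (3-1)! ways for the remaining singers, × 3! ways for the robots = 2 × 6 = 12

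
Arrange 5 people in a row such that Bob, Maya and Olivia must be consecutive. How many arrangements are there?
Treat the 3 as one block: (5-3+1)! × 3! = 6 × 6 = 36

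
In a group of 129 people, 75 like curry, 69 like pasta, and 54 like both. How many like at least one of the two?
|A∪B| = |A| + |B| - |A∩B| = 75 + 69 - 54 = 90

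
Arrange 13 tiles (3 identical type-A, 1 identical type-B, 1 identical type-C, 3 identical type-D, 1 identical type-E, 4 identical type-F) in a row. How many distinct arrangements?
13! / (3! × 1! × 1! × 3! × 1! × 4!) = 7207200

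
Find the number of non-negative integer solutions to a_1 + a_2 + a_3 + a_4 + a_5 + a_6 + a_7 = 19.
C(19+7-1, 7-1) = C(25, 6) = 177100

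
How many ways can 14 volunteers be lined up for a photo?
14! = 87178291200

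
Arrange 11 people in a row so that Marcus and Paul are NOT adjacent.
Total - adjacent = 11! - (11-1)!×2 = 39916800 - 7257600 = 32659200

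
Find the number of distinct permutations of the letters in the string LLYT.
4! / (2! × 1! × 1!) = 12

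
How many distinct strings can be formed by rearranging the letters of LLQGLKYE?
8! / (1! × 1! × 3! × 1! × 1! × 1!) = 6720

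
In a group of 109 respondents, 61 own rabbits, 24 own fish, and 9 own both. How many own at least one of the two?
|A∪B| = |A| + |B| - |A∩B| = 61 + 24 - 9 = 76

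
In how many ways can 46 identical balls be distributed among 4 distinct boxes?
C(46+4-1, 4-1) = C(49, 3) = 18424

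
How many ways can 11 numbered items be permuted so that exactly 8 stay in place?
Choose the 8 fixed points C(11,8) = 165, derange the rest: !3 = Σ_{j=0}^{3} (-1)^j·3!/j! = 6 - 6 + 3 - 1 = 2. Product = 165 × 2 = 330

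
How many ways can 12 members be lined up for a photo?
12! = 479001600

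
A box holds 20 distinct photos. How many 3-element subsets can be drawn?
C(20,3) = 20!/(3!×17!) = 1140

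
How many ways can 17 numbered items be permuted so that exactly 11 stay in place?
Choose the 11 fixed points C(17,11) = 12376, derange the rest: !6 = Σ_{j=0}^{6} (-1)^j·6!/j! = 720 - 720 + 360 - 120 + 30 - 6 + 1 = 265. Product = 12376 × 265 = 3279640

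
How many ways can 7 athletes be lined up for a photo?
7! = 5040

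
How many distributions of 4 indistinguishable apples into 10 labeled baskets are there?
C(4+10-1, 10-1) = C(13, 9) = 715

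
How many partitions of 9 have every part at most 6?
Let r_j(i) = number of partitions of i into parts ≤ j, for i = 0..9. r_1(i) = 1 for all i; r_j(i) = r_{j-1}(i) + r_j(i-j). Rows j = 2..6: ≤2: 1 1 2 2 3 3 4 4 5 5; ≤3: 1 1 2 3 4 5 7 8 10 12; ≤4: 1 1 2 3 5 6 9 11 15 18; ≤5: 1 1 2 3 5 7 10 13 18 23; ≤6: 1 1 2 3 5 7 11 14 20 26. r_6(9) = 26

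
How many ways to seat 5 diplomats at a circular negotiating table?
Circular: fix one position, arrange the rest. (5-1)! = 24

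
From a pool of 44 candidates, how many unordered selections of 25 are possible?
C(44,25) = 44!/(25!×19!) = 1408831480056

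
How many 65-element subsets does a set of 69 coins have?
C(69,65) = 69!/(65!×4!) = 864501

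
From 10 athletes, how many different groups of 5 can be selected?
C(10,5) = 10!/(5!×5!) = 252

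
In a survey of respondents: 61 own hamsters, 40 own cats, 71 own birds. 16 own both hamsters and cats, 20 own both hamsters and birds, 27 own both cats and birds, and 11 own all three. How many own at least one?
|A∪B∪C| = 61+40+71-16-20-27+11 = 120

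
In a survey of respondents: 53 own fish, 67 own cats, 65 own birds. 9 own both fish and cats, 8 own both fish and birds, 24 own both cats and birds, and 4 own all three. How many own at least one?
|A∪B∪C| = 53+67+65-9-8-24+4 = 148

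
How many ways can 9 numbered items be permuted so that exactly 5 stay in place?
Choose the 5 fixed points C(9,5) = 126, derange the rest: !4 = Σ_{j=0}^{4} (-1)^j·4!/j! = 24 - 24 + 12 - 4 + 1 = 9. Product = 126 × 9 = 1134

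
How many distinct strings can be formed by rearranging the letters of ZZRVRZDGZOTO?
12! / (1! × 1! × 2! × 1! × 4! × 1! × 2!) = 4989600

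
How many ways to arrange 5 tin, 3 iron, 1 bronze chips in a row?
9! / (5! × 3! × 1!) = 504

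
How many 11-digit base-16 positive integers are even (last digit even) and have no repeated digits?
Last∈{0,2,4,6,8,10,12,14}. Last=0: 10897286400. Last nonzero: 7×14×P(14,9) = 71195604480. Total = 82092890880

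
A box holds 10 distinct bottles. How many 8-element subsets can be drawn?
C(10,8) = 10!/(8!×2!) = 45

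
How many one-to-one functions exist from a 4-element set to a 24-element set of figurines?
P(24,4) = 24!/(24-4)! = 255024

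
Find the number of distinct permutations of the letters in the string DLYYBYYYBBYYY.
13! / (8! × 3! × 1! × 1!) = 25740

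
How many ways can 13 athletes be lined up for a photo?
13! = 6227020800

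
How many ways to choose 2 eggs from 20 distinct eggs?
C(20,2) = 20!/(2!×18!) = 190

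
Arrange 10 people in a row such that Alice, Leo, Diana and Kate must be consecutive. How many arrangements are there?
Treat the 4 as one block: (10-4+1)! × 4! = 5040 × 24 = 120960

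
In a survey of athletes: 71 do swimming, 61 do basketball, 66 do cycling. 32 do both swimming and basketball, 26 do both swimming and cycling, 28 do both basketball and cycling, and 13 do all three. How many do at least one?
|A∪B∪C| = 71+61+66-32-26-28+13 = 125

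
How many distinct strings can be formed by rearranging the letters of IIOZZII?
7! / (2! × 1! × 4!) = 105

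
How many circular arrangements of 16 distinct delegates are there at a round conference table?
Circular: fix one position, arrange the rest. (16-1)! = 1307674368000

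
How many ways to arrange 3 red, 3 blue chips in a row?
6! / (3! × 3!) = 20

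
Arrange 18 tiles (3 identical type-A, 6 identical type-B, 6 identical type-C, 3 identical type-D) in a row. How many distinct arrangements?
18! / (3! × 6! × 6! × 3!) = 343062720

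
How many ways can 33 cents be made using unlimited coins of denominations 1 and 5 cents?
Coefficient of x^33 in 1/(1-x^1) · 1/(1-x^5). Use j coins of 5 for j = 0..⌊33/5⌋ = 6, the rest in 1s: 6 + 1 = 7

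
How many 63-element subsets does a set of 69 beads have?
C(69,63) = 69!/(63!×6!) = 119877472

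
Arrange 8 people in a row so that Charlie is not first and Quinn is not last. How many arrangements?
By inclusion-exclusion: 8! - 2×(8-1)! + (8-2)! = 40320 - 10080 + 720 = 30960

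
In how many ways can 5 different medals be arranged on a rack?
5! = 120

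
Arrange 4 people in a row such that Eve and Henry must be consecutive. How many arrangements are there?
Treat the 2 as one block: (4-2+1)! × 2! = 6 × 2 = 12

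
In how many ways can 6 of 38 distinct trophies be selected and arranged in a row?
P(38,6) = 38!/(38-6)! = 1987690320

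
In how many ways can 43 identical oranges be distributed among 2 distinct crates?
C(43+2-1, 2-1) = C(44, 1) = 44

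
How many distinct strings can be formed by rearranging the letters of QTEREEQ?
7! / (3! × 2! × 1! × 1!) = 420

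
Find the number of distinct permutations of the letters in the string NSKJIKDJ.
8! / (1! × 2! × 1! × 1! × 2! × 1!) = 10080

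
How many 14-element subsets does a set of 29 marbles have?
C(29,14) = 29!/(14!×15!) = 77558760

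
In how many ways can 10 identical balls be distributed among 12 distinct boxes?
C(10+12-1, 12-1) = C(21, 11) = 352716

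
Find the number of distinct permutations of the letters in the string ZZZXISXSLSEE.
12! / (1! × 3! × 1! × 3! × 2! × 2!) = 3326400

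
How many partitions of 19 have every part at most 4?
Let r_j(i) = number of partitions of i into parts ≤ j, for i = 0..19. r_1(i) = 1 for all i; r_j(i) = r_{j-1}(i) + r_j(i-j). Rows j = 2..4: ≤2: 1 1 2 2 3 3 4 4 5 5 6 6 7 7 8 8 9 9 10 10; ≤3: 1 1 2 3 4 5 7 8 10 12 14 16 19 21 24 27 30 33 37 40; ≤4: 1 1 2 3 5 6 9 11 15 18 23 27 34 39 47 54 64 72 84 94. r_4(19) = 94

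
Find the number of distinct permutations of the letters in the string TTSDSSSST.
9! / (3! × 5! × 1!) = 504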